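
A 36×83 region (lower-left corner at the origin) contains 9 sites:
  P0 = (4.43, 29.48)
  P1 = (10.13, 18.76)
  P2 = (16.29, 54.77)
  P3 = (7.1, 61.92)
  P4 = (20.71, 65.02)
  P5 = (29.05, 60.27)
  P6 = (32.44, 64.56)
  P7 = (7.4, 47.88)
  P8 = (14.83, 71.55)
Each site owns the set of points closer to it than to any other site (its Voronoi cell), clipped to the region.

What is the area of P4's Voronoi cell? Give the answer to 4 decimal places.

1. box [0,36]×[0,83]: [(0, 0) (36, 0) (36, 83) (0, 83)]
2. ⊥bis P4·P0 via (12.57,47.25): [(0, 53.008) (36, 36.5173) (36, 83) (0, 83)]  |A|=1376.5446
3. ⊥bis P4·P1 via (15.42,41.89): [(0, 53.008) (33.0968, 37.8472) (36, 37.1832) (36, 83) (0, 83)]  |A|=1375.5779
4. ⊥bis P4·P2 via (18.5,59.895): [(0, 67.8726) (36, 52.3487) (36, 83) (0, 83)]  |A|=824.018
5. ⊥bis P4·P3 via (13.905,63.47): [(14.3075, 61.7029) (36, 52.3487) (36, 83) (9.4566, 83)]  |A|=615.1012
6. ⊥bis P4·P5 via (24.88,62.645): [(14.3075, 61.7029) (22.3646, 58.2285) (36, 82.1694) (36, 83) (9.4566, 83)]  |A|=411.7926
7. ⊥bis P4·P6 via (26.575,64.79): [(14.3075, 61.7029) (22.3646, 58.2285) (26.61, 65.6825) (27.2891, 83) (9.4566, 83)]  |A|=332.4676
8. ⊥bis P4·P7 via (14.055,56.45): [(14.3075, 61.7029) (22.3646, 58.2285) (26.61, 65.6825) (27.2891, 83) (9.4566, 83)]  |A|=332.4676
9. ⊥bis P4·P8 via (17.77,68.285): [(13.6527, 64.5776) (14.3075, 61.7029) (22.3646, 58.2285) (26.61, 65.6825) (27.0394, 76.6317)]  |A|=127.0882
10. canonical 5-gon: [(13.6527, 64.5776) (14.3075, 61.7029) (22.3646, 58.2285) (26.61, 65.6825) (27.0394, 76.6317)]
11. shoelace: 127.0882

Area of P4's cell: 127.0882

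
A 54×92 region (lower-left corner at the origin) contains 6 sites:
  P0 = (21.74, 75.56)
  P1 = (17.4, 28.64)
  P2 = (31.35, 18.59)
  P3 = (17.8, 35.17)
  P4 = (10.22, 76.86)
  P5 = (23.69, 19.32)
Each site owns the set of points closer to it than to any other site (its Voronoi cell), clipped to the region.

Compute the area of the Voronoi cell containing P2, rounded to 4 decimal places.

Area of P2's cell: 1073.1905

1. box [0,54]×[0,92]: [(0, 0) (54, 0) (54, 92) (0, 92)]
2. ⊥bis P2·P0 via (26.545,47.075): [(0, 42.5972) (0, 0) (54, 0) (54, 51.7063)]  |A|=2546.1946
3. ⊥bis P2·P1 via (24.375,23.615): [(43.3142, 49.9037) (7.362, 0) (54, 0) (54, 51.7063)]  |A|=1439.9655
4. ⊥bis P2·P3 via (24.575,26.88): [(29.8086, 31.1572) (7.362, 0) (54, 0) (54, 50.9276)]  |A|=1342.5578
5. ⊥bis P2·P4 via (20.785,47.725): [(29.8086, 31.1572) (7.362, 0) (54, 0) (54, 50.9276)]  |A|=1342.5578
6. ⊥bis P2·P5 via (27.52,18.955): [(29.8086, 31.1572) (28.5113, 29.3564) (25.7136, 0) (54, 0) (54, 50.9276)]  |A|=1073.1905
7. canonical 5-gon: [(29.8086, 31.1572) (28.5113, 29.3564) (25.7136, 0) (54, 0) (54, 50.9276)]
8. shoelace: 1073.1905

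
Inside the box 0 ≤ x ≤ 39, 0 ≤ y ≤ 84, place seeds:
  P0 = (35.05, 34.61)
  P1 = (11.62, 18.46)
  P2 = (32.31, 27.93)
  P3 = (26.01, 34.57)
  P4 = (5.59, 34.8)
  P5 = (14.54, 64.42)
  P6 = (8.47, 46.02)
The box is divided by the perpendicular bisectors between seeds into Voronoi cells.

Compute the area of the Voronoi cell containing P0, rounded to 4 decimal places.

Area of P0's cell: 217.1818

1. box [0,39]×[0,84]: [(0, 0) (39, 0) (39, 84) (0, 84)]
2. ⊥bis P0·P1 via (23.335,26.535): [(0, 60.3888) (39, 3.8086) (39, 84) (0, 84)]  |A|=2024.15
3. ⊥bis P0·P2 via (33.68,31.27): [(0, 60.3888) (14.7069, 39.0524) (39, 29.0878) (39, 84) (0, 84)]  |A|=1717.0952
4. ⊥bis P0·P3 via (30.53,34.59): [(30.539, 32.5584) (39, 29.0878) (39, 84) (30.3114, 84)]  |A|=455.7847
5. ⊥bis P0·P4 via (20.32,34.705): [(30.539, 32.5584) (39, 29.0878) (39, 84) (30.3114, 84)]  |A|=455.7847
6. ⊥bis P0·P5 via (24.795,49.515): [(30.4468, 53.4035) (30.539, 32.5584) (39, 29.0878) (39, 59.2884)]  |A|=217.1818
7. ⊥bis P0·P6 via (21.76,40.315): [(30.4468, 53.4035) (30.539, 32.5584) (39, 29.0878) (39, 59.2884)]  |A|=217.1818
8. canonical 4-gon: [(30.4468, 53.4035) (30.539, 32.5584) (39, 29.0878) (39, 59.2884)]
9. shoelace: 217.1818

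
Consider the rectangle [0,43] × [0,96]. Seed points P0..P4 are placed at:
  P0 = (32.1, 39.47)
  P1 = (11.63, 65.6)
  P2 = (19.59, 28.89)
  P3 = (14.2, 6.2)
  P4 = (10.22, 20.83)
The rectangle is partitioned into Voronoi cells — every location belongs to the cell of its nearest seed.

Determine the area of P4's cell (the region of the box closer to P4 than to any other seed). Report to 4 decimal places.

1. box [0,43]×[0,96]: [(0, 0) (43, 0) (43, 96) (0, 96)]
2. ⊥bis P4·P0 via (21.16,30.15): [(0, 54.988) (0, 0) (43, 0) (43, 4.5138)]  |A|=1279.2888
3. ⊥bis P4·P1 via (10.925,43.215): [(10.005, 43.244) (0, 43.5591) (0, 0) (43, 0) (43, 4.5138)]  |A|=1222.1155
4. ⊥bis P4·P2 via (14.905,24.86): [(0, 42.1875) (0, 0) (36.2894, 0)]  |A|=765.4795
5. ⊥bis P4·P3 via (12.21,13.515): [(22.3022, 16.2605) (0, 42.1875) (0, 10.1933)]  |A|=356.7704
6. canonical 3-gon: [(22.3022, 16.2605) (0, 42.1875) (0, 10.1933)]
7. shoelace: 356.7704

Area of P4's cell: 356.7704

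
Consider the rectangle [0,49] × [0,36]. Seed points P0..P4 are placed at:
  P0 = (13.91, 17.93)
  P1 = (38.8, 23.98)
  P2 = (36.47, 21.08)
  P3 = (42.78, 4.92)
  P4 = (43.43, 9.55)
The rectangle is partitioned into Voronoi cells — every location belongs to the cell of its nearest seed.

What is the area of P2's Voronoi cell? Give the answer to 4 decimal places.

1. box [0,49]×[0,36]: [(0, 0) (49, 0) (49, 36) (0, 36)]
2. ⊥bis P2·P0 via (25.19,19.505): [(27.9134, 0) (49, 0) (49, 36) (22.8868, 36)]  |A|=849.595
3. ⊥bis P2·P1 via (37.635,22.53): [(23.1417, 34.1746) (27.9134, 0) (49, 0) (49, 13.3988)]  |A|=533.5476
4. ⊥bis P2·P3 via (39.625,13): [(46.2679, 15.5939) (23.1417, 34.1746) (26.7976, 7.9913)]  |A|=268.7958
5. ⊥bis P2·P4 via (39.95,15.315): [(29.6856, 9.1189) (43.7557, 17.6123) (23.1417, 34.1746) (26.7976, 7.9913)]  |A|=243.9274
6. canonical 4-gon: [(29.6856, 9.1189) (43.7557, 17.6123) (23.1417, 34.1746) (26.7976, 7.9913)]
7. shoelace: 243.9274

Area of P2's cell: 243.9274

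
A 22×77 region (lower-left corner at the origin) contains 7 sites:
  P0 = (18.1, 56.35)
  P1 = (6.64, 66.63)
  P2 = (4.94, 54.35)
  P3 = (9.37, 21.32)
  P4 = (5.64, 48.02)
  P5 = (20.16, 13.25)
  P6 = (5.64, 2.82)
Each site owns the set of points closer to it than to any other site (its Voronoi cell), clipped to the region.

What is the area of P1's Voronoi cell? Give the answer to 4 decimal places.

1. box [0,22]×[0,77]: [(0, 0) (22, 0) (22, 77) (0, 77)]
2. ⊥bis P1·P0 via (12.37,61.49): [(0, 47.7001) (22, 72.2254) (22, 77) (0, 77)]  |A|=374.8196
3. ⊥bis P1·P2 via (5.79,60.49): [(0, 61.2915) (10.8452, 59.7902) (22, 72.2254) (22, 77) (0, 77)]  |A|=301.1186
4. ⊥bis P1·P3 via (8.005,43.975): [(0, 61.2915) (10.8452, 59.7902) (22, 72.2254) (22, 77) (0, 77)]  |A|=301.1186
5. ⊥bis P1·P4 via (6.14,57.325): [(0, 61.2915) (10.8452, 59.7902) (22, 72.2254) (22, 77) (0, 77)]  |A|=301.1186
6. ⊥bis P1·P5 via (13.4,39.94): [(0, 61.2915) (10.8452, 59.7902) (22, 72.2254) (22, 77) (0, 77)]  |A|=301.1186
7. ⊥bis P1·P6 via (6.14,34.725): [(0, 61.2915) (10.8452, 59.7902) (22, 72.2254) (22, 77) (0, 77)]  |A|=301.1186
8. canonical 5-gon: [(0, 61.2915) (10.8452, 59.7902) (22, 72.2254) (22, 77) (0, 77)]
9. shoelace: 301.1186

Area of P1's cell: 301.1186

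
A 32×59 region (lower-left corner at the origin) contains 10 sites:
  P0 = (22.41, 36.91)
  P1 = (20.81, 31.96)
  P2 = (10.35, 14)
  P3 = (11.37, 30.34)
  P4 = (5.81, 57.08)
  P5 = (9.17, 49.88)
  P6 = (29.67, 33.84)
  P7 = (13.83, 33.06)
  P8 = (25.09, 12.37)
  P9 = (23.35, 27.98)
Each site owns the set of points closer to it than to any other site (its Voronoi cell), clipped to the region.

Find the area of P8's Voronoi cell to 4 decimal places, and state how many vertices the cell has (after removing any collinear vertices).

Area of P8's cell: 296.5322 (4 vertices)

1. box [0,32]×[0,59]: [(0, 0) (32, 0) (32, 59) (0, 59)]
2. ⊥bis P8·P0 via (23.75,24.64): [(0, 22.0463) (0, 0) (32, 0) (32, 25.541)]  |A|=761.3961
3. ⊥bis P8·P1 via (22.95,22.165): [(0, 17.1509) (0, 0) (32, 0) (32, 24.1422)]  |A|=660.6903
4. ⊥bis P8·P2 via (17.72,13.185): [(18.6081, 21.2164) (16.262, 0) (32, 0) (32, 24.1422)]  |A|=328.607
5. ⊥bis P8·P3 via (18.23,21.355): [(18.6081, 21.2164) (16.262, 0) (32, 0) (32, 24.1422)]  |A|=328.607
6. ⊥bis P8·P4 via (15.45,34.725): [(18.6081, 21.2164) (16.262, 0) (32, 0) (32, 24.1422)]  |A|=328.607
7. ⊥bis P8·P5 via (17.13,31.125): [(18.6081, 21.2164) (16.262, 0) (32, 0) (32, 24.1422)]  |A|=328.607
8. ⊥bis P8·P6 via (27.38,23.105): [(27.3155, 23.1188) (18.6081, 21.2164) (16.262, 0) (32, 0) (32, 22.1195)]  |A|=323.8691
9. ⊥bis P8·P7 via (19.46,22.715): [(27.3155, 23.1188) (18.6081, 21.2164) (16.262, 0) (32, 0) (32, 22.1195)]  |A|=323.8691
10. ⊥bis P8·P9 via (24.22,20.175): [(18.4215, 19.5287) (16.262, 0) (32, 0) (32, 21.0422)]  |A|=296.5322
11. canonical 4-gon: [(18.4215, 19.5287) (16.262, 0) (32, 0) (32, 21.0422)]
12. shoelace: 296.5322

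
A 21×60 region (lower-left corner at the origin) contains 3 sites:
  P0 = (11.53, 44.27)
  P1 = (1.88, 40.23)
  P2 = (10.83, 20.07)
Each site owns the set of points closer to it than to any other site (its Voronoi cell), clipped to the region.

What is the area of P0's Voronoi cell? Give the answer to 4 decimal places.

Area of P0's cell: 443.2759

1. box [0,21]×[0,60]: [(0, 0) (21, 0) (21, 60) (0, 60)]
2. ⊥bis P0·P1 via (6.705,42.25): [(0, 58.2657) (21, 8.1048) (21, 60) (0, 60)]  |A|=563.1106
3. ⊥bis P0·P2 via (11.18,32.17): [(0, 58.2657) (10.9219, 32.1775) (21, 31.886) (21, 60) (0, 60)]  |A|=443.2759
4. canonical 5-gon: [(0, 58.2657) (10.9219, 32.1775) (21, 31.886) (21, 60) (0, 60)]
5. shoelace: 443.2759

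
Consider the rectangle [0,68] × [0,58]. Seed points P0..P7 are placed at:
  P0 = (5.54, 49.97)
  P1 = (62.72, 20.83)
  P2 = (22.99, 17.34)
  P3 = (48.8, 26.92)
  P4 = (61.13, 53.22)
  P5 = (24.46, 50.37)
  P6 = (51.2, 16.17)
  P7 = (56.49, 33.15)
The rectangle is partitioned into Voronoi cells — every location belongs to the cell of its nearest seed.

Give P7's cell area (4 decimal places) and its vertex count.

Area of P7's cell: 322.5302 (5 vertices)

1. box [0,68]×[0,58]: [(0, 0) (68, 0) (68, 58) (0, 58)]
2. ⊥bis P7·P0 via (31.015,41.56): [(17.2949, 0) (68, 0) (68, 58) (36.4423, 58)]  |A|=2385.6213
3. ⊥bis P7·P1 via (59.605,26.99): [(19.5119, 6.7157) (68, 31.2352) (68, 58) (36.4423, 58)]  |A|=1458.0949
4. ⊥bis P7·P2 via (39.74,25.245): [(31.437, 42.8383) (42.9025, 18.5439) (68, 31.2352) (68, 58) (36.4423, 58)]  |A|=1106.1555
5. ⊥bis P7·P3 via (52.645,30.035): [(34.5741, 52.3409) (56.4177, 25.3782) (68, 31.2352) (68, 58) (36.4423, 58)]  |A|=756.728
6. ⊥bis P7·P4 via (58.81,43.185): [(38.1156, 47.9694) (56.4177, 25.3782) (68, 31.2352) (68, 41.0604)]  |A|=331.2359
7. ⊥bis P7·P5 via (40.475,41.76): [(43.1834, 46.7977) (41.5405, 43.7419) (56.4177, 25.3782) (68, 31.2352) (68, 41.0604)]  |A|=322.5302
8. ⊥bis P7·P6 via (53.845,24.66): [(43.1834, 46.7977) (41.5405, 43.7419) (56.4177, 25.3782) (68, 31.2352) (68, 41.0604)]  |A|=322.5302
9. canonical 5-gon: [(43.1834, 46.7977) (41.5405, 43.7419) (56.4177, 25.3782) (68, 31.2352) (68, 41.0604)]
10. shoelace: 322.5302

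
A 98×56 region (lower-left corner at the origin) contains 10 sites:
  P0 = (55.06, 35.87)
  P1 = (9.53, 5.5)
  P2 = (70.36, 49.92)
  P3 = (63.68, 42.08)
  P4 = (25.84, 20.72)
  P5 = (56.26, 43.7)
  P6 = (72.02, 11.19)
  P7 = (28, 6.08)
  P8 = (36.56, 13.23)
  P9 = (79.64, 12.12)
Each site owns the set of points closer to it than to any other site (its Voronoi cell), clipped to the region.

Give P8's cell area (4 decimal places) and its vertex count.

Area of P8's cell: 493.3803 (5 vertices)

1. box [0,98]×[0,56]: [(0, 0) (98, 0) (98, 56) (0, 56)]
2. ⊥bis P8·P0 via (45.81,24.55): [(0, 0) (75.8539, 0) (7.322, 56) (0, 56)]  |A|=2328.925
3. ⊥bis P8·P1 via (23.045,9.365): [(25.7232, 0) (75.8539, 0) (10.4361, 53.4553)]  |A|=1339.877
4. ⊥bis P8·P2 via (53.46,31.575): [(25.7232, 0) (75.8539, 0) (10.4361, 53.4553)]  |A|=1339.877
5. ⊥bis P8·P3 via (50.12,27.655): [(25.7232, 0) (75.8539, 0) (10.4361, 53.4553)]  |A|=1339.877
6. ⊥bis P8·P4 via (31.2,16.975): [(23.8692, 6.4829) (25.7232, 0) (75.8539, 0) (39.8789, 29.3966)]  |A|=809.9699
7. ⊥bis P8·P5 via (46.41,28.465): [(23.8692, 6.4829) (25.7232, 0) (75.8539, 0) (39.8789, 29.3966)]  |A|=809.9699
8. ⊥bis P8·P6 via (54.29,12.21): [(23.8692, 6.4829) (25.7232, 0) (53.5876, 0) (54.5873, 17.3777) (39.8789, 29.3966)]  |A|=616.5007
9. ⊥bis P8·P7 via (32.28,9.655): [(28.907, 13.6932) (40.3446, 0) (53.5876, 0) (54.5873, 17.3777) (39.8789, 29.3966)]  |A|=493.3803
10. ⊥bis P8·P9 via (58.1,12.675): [(28.907, 13.6932) (40.3446, 0) (53.5876, 0) (54.5873, 17.3777) (39.8789, 29.3966)]  |A|=493.3803
11. canonical 5-gon: [(28.907, 13.6932) (40.3446, 0) (53.5876, 0) (54.5873, 17.3777) (39.8789, 29.3966)]
12. shoelace: 493.3803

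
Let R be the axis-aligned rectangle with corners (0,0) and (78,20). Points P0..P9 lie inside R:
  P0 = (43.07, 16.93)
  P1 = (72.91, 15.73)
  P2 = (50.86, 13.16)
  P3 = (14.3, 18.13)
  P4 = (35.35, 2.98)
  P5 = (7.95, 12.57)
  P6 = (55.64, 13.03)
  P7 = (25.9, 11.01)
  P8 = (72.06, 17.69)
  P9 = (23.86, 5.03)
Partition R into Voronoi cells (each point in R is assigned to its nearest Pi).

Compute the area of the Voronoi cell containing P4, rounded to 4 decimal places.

1. box [0,78]×[0,20]: [(0, 0) (78, 0) (78, 20) (0, 20)]
2. ⊥bis P4·P0 via (39.21,9.955): [(0, 0) (57.1986, 0) (21.0587, 20) (0, 20)]  |A|=782.5737
3. ⊥bis P4·P1 via (54.13,9.355): [(0, 0) (57.1986, 0) (21.0587, 20) (0, 20)]  |A|=782.5737
4. ⊥bis P4·P2 via (43.105,8.07): [(0, 0) (48.4018, 0) (43.3838, 7.6452) (21.0587, 20) (0, 20)]  |A|=748.9468
5. ⊥bis P4·P3 via (24.825,10.555): [(17.2284, 0) (48.4018, 0) (43.3838, 7.6452) (28.6136, 15.8191)]  |A|=282.5192
6. ⊥bis P4·P5 via (21.65,7.775): [(20.5384, 4.5991) (18.9288, 0) (48.4018, 0) (43.3838, 7.6452) (28.6136, 15.8191)]  |A|=278.6092
7. ⊥bis P4·P6 via (45.495,8.005): [(20.5384, 4.5991) (18.9288, 0) (48.4018, 0) (43.3838, 7.6452) (28.6136, 15.8191)]  |A|=278.6092
8. ⊥bis P4·P7 via (30.625,6.995): [(24.6811, 0) (48.4018, 0) (43.3838, 7.6452) (35.0816, 12.2397)]  |A|=165.3752
9. ⊥bis P4·P8 via (53.705,10.335): [(24.6811, 0) (48.4018, 0) (43.3838, 7.6452) (35.0816, 12.2397)]  |A|=165.3752
10. ⊥bis P4·P9 via (29.605,4.005): [(30.0092, 6.2703) (28.8904, 0) (48.4018, 0) (43.3838, 7.6452) (35.0816, 12.2397)]  |A|=152.1784
11. canonical 5-gon: [(30.0092, 6.2703) (28.8904, 0) (48.4018, 0) (43.3838, 7.6452) (35.0816, 12.2397)]
12. shoelace: 152.1784

Area of P4's cell: 152.1784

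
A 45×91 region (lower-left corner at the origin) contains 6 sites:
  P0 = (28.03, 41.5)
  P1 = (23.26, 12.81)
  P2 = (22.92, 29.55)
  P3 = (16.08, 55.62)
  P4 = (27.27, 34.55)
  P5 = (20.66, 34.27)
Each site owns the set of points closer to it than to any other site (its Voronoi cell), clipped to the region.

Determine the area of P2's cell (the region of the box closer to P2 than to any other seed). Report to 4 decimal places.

1. box [0,45]×[0,91]: [(0, 0) (45, 0) (45, 91) (0, 91)]
2. ⊥bis P2·P0 via (25.475,35.525): [(0, 46.4185) (0, 0) (45, 0) (45, 27.1758)]  |A|=1655.872
3. ⊥bis P2·P1 via (23.09,21.18): [(0, 46.4185) (0, 20.711) (45, 21.625) (45, 27.1758)]  |A|=703.3112
4. ⊥bis P2·P3 via (19.5,42.585): [(12.9709, 40.872) (0, 37.4688) (0, 20.711) (45, 21.625) (45, 27.1758)]  |A|=645.2684
5. ⊥bis P2·P4 via (25.095,32.05): [(16.8725, 39.2035) (12.9709, 40.872) (0, 37.4688) (0, 20.711) (37.2585, 21.4678)]  |A|=496.9497
6. ⊥bis P2·P5 via (21.79,31.91): [(24.0256, 32.9804) (0, 21.4767) (0, 20.711) (37.2585, 21.4678)]  |A|=228.6761
7. canonical 4-gon: [(24.0256, 32.9804) (0, 21.4767) (0, 20.711) (37.2585, 21.4678)]
8. shoelace: 228.6761

Area of P2's cell: 228.6761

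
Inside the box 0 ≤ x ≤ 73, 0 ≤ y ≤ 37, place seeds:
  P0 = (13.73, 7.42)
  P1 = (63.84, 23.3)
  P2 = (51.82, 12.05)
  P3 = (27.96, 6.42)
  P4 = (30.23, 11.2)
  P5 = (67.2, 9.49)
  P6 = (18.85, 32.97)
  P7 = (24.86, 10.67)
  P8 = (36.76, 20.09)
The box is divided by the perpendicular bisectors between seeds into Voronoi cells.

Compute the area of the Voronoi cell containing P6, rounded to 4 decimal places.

Area of P6's cell: 456.4617

1. box [0,73]×[0,37]: [(0, 0) (73, 0) (73, 37) (0, 37)]
2. ⊥bis P6·P0 via (16.29,20.195): [(0, 23.4594) (73, 8.8308) (73, 37) (0, 37)]  |A|=1522.4084
3. ⊥bis P6·P1 via (41.345,28.135): [(0, 23.4594) (38.6743, 15.7094) (43.2504, 37) (0, 37)]  |A|=722.2509
4. ⊥bis P6·P2 via (35.335,22.51): [(0, 23.4594) (31.8834, 17.0702) (42.5954, 33.9524) (43.2504, 37) (0, 37)]  |A|=657.6398
5. ⊥bis P6·P3 via (23.405,19.695): [(0, 23.4594) (21.7017, 19.1105) (36.372, 24.1443) (42.5954, 33.9524) (43.2504, 37) (0, 37)]  |A|=617.0475
6. ⊥bis P6·P4 via (24.54,22.085): [(0, 23.4594) (19.6401, 19.5237) (40.2891, 30.3176) (42.5954, 33.9524) (43.2504, 37) (0, 37)]  |A|=566.2328
7. ⊥bis P6·P5 via (43.025,21.23): [(0, 23.4594) (19.6401, 19.5237) (40.2891, 30.3176) (42.5954, 33.9524) (43.2504, 37) (0, 37)]  |A|=566.2328
8. ⊥bis P6·P7 via (21.855,21.82): [(0, 23.4594) (16.0236, 20.2484) (26.3511, 23.0317) (40.2891, 30.3176) (42.5954, 33.9524) (43.2504, 37) (0, 37)]  |A|=557.4574
9. ⊥bis P6·P8 via (27.805,26.53): [(0, 23.4594) (16.0236, 20.2484) (25.0339, 22.6767) (35.3345, 37) (0, 37)]  |A|=456.4617
10. canonical 5-gon: [(0, 23.4594) (16.0236, 20.2484) (25.0339, 22.6767) (35.3345, 37) (0, 37)]
11. shoelace: 456.4617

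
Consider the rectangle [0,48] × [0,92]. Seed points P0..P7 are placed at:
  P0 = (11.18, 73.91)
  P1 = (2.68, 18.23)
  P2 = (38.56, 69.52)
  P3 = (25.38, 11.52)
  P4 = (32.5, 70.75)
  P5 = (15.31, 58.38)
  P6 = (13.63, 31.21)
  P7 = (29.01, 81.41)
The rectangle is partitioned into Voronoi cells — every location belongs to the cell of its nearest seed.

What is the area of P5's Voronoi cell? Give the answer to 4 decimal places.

Area of P5's cell: 636.8758

1. box [0,48]×[0,92]: [(0, 0) (48, 0) (48, 92) (0, 92)]
2. ⊥bis P5·P0 via (13.245,66.145): [(0, 62.6227) (0, 0) (48, 0) (48, 75.3876)]  |A|=3312.2473
3. ⊥bis P5·P1 via (8.995,38.305): [(0, 62.6227) (0, 41.1346) (48, 26.0352) (48, 75.3876)]  |A|=1700.1734
4. ⊥bis P5·P2 via (26.935,63.95): [(24.4549, 69.1261) (0, 62.6227) (0, 41.1346) (44.5871, 27.1088)]  |A|=1058.2758
5. ⊥bis P5·P3 via (20.345,34.95): [(38.9177, 38.9412) (24.4549, 69.1261) (0, 62.6227) (0, 41.1346) (19.9382, 34.8626)]  |A|=934.4276
6. ⊥bis P5·P4 via (23.905,64.565): [(38.9177, 38.9412) (32.0906, 53.1898) (21.2383, 68.2707) (0, 62.6227) (0, 41.1346) (19.9382, 34.8626)]  |A|=905.5317
7. ⊥bis P5·P6 via (14.47,44.795): [(36.7737, 43.4159) (32.0906, 53.1898) (21.2383, 68.2707) (0, 62.6227) (0, 45.6897)]  |A|=636.8758
8. ⊥bis P5·P7 via (22.16,69.895): [(36.7737, 43.4159) (32.0906, 53.1898) (21.2383, 68.2707) (0, 62.6227) (0, 45.6897)]  |A|=636.8758
9. canonical 5-gon: [(36.7737, 43.4159) (32.0906, 53.1898) (21.2383, 68.2707) (0, 62.6227) (0, 45.6897)]
10. shoelace: 636.8758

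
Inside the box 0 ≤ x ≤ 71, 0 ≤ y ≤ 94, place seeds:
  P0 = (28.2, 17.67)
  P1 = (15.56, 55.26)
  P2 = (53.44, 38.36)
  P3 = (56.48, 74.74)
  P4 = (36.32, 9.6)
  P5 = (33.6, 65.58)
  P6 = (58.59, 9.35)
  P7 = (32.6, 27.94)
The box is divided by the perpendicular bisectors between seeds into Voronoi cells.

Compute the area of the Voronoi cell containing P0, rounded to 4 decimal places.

Area of P0's cell: 835.4264

1. box [0,71]×[0,94]: [(0, 0) (71, 0) (71, 94) (0, 94)]
2. ⊥bis P0·P1 via (21.88,36.465): [(0, 29.1076) (0, 0) (71, 0) (71, 52.9821)]  |A|=2914.1848
3. ⊥bis P0·P2 via (40.82,28.015): [(31.2974, 39.6317) (0, 29.1076) (0, 0) (63.7848, 0)]  |A|=1719.4464
4. ⊥bis P0·P3 via (42.34,46.205): [(31.2974, 39.6317) (0, 29.1076) (0, 0) (63.7848, 0)]  |A|=1719.4464
5. ⊥bis P0·P4 via (32.26,13.635): [(43.4106, 24.8547) (31.2974, 39.6317) (0, 29.1076) (0, 0) (18.709, 0)]  |A|=1159.2739
6. ⊥bis P0·P5 via (30.9,41.625): [(43.4106, 24.8547) (31.2974, 39.6317) (0, 29.1076) (0, 0) (18.709, 0)]  |A|=1159.2739
7. ⊥bis P0·P6 via (43.395,13.51): [(43.4106, 24.8547) (31.2974, 39.6317) (0, 29.1076) (0, 0) (18.709, 0)]  |A|=1159.2739
8. ⊥bis P0·P7 via (30.4,22.805): [(38.0964, 19.5076) (8.7901, 32.0634) (0, 29.1076) (0, 0) (18.709, 0)]  |A|=835.4264
9. canonical 5-gon: [(38.0964, 19.5076) (8.7901, 32.0634) (0, 29.1076) (0, 0) (18.709, 0)]
10. shoelace: 835.4264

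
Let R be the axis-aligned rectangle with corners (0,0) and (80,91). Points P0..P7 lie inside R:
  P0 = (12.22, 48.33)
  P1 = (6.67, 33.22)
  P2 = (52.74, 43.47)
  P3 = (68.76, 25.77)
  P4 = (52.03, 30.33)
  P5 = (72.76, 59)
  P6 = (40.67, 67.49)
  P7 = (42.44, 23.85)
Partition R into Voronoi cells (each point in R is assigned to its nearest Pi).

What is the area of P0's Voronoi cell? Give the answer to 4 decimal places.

1. box [0,80]×[0,91]: [(0, 0) (80, 0) (80, 91) (0, 91)]
2. ⊥bis P0·P1 via (9.445,40.775): [(0, 44.2442) (80, 14.8597) (80, 91) (0, 91)]  |A|=4915.8438
3. ⊥bis P0·P2 via (32.48,45.9): [(0, 44.2442) (30.9193, 32.8874) (37.8893, 91) (0, 91)]  |A|=1823.7514
4. ⊥bis P0·P3 via (40.49,37.05): [(0, 44.2442) (30.9193, 32.8874) (37.8893, 91) (0, 91)]  |A|=1823.7514
5. ⊥bis P0·P4 via (32.125,39.33): [(0, 44.2442) (29.4551, 33.4251) (31.5357, 38.0266) (37.8893, 91) (0, 91)]  |A|=1819.8235
6. ⊥bis P0·P5 via (42.49,53.665): [(0, 44.2442) (29.4551, 33.4251) (31.5357, 38.0266) (37.0877, 84.3167) (35.9098, 91) (0, 91)]  |A|=1813.2086
7. ⊥bis P0·P6 via (26.445,57.91): [(0, 44.2442) (29.4551, 33.4251) (31.5357, 38.0266) (32.7904, 48.4879) (4.1601, 91) (0, 91)]  |A|=1102.8748
8. ⊥bis P0·P7 via (27.33,36.09): [(0, 44.2442) (26.1536, 34.6378) (31.9939, 41.8475) (32.7904, 48.4879) (4.1601, 91) (0, 91)]  |A|=1084.5118
9. canonical 6-gon: [(0, 44.2442) (26.1536, 34.6378) (31.9939, 41.8475) (32.7904, 48.4879) (4.1601, 91) (0, 91)]
10. shoelace: 1084.5118

Area of P0's cell: 1084.5118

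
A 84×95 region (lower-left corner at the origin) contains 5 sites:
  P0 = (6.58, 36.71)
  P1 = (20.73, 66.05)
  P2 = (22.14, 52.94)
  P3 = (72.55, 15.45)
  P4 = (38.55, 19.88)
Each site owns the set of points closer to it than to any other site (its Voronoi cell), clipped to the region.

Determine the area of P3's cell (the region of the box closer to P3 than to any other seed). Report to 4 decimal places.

1. box [0,84]×[0,95]: [(0, 0) (84, 0) (84, 95) (0, 95)]
2. ⊥bis P3·P0 via (39.565,26.08): [(31.1603, 0) (84, 0) (84, 95) (61.7757, 95)]  |A|=3565.5425
3. ⊥bis P3·P1 via (46.64,40.75): [(43.1363, 37.1618) (31.1603, 0) (84, 0) (84, 79.0108)]  |A|=2596.1466
4. ⊥bis P3·P2 via (47.345,34.195): [(70.0491, 64.7235) (38.2307, 21.9397) (31.1603, 0) (84, 0) (84, 79.0108)]  |A|=2458.9148
5. ⊥bis P3·P4 via (55.55,17.665): [(70.0491, 64.7235) (59.9041, 51.0822) (53.2484, 0) (84, 0) (84, 79.0108)]  |A|=1760.0321
6. canonical 5-gon: [(70.0491, 64.7235) (59.9041, 51.0822) (53.2484, 0) (84, 0) (84, 79.0108)]
7. shoelace: 1760.0321

Area of P3's cell: 1760.0321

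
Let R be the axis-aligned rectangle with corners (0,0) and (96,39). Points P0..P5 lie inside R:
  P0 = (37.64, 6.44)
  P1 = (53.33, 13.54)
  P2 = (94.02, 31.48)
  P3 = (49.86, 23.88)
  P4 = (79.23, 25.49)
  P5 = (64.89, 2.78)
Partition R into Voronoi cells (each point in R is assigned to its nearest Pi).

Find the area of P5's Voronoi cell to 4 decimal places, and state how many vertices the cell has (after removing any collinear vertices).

Area of P5's cell: 366.4856 (3 vertices)

1. box [0,96]×[0,39]: [(0, 0) (96, 0) (96, 39) (0, 39)]
2. ⊥bis P5·P0 via (51.265,4.61): [(50.6458, 0) (96, 0) (96, 39) (55.884, 39)]  |A|=1666.6687
3. ⊥bis P5·P1 via (59.11,8.16): [(51.5147, 0) (96, 0) (96, 39) (87.8157, 39)]  |A|=1027.0562
4. ⊥bis P5·P2 via (79.455,17.13): [(73.2867, 23.3907) (51.5147, 0) (96, 0) (96, 0.3371)]  |A|=524.1001
5. ⊥bis P5·P3 via (57.375,13.33): [(73.2867, 23.3907) (51.5147, 0) (96, 0) (96, 0.3371)]  |A|=524.1001
6. ⊥bis P5·P4 via (72.06,14.135): [(67.4065, 17.0734) (51.5147, 0) (94.4453, 0)]  |A|=366.4856
7. canonical 3-gon: [(67.4065, 17.0734) (51.5147, 0) (94.4453, 0)]
8. shoelace: 366.4856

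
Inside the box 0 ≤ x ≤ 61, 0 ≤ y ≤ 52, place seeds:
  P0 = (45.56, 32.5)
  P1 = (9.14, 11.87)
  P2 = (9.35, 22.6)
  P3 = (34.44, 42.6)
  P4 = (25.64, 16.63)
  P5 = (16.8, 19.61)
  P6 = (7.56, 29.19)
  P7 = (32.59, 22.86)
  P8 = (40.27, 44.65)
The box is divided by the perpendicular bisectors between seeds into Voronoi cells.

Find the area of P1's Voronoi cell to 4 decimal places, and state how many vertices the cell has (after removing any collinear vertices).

Area of P1's cell: 310.7105 (5 vertices)

1. box [0,61]×[0,52]: [(0, 0) (61, 0) (61, 52) (0, 52)]
2. ⊥bis P1·P0 via (27.35,22.185): [(0, 0) (39.9166, 0) (10.4614, 52) (0, 52)]  |A|=1309.8282
3. ⊥bis P1·P2 via (9.245,17.235): [(0, 17.4159) (0, 0) (39.9166, 0) (30.3883, 16.8212)]  |A|=600.3432
4. ⊥bis P1·P3 via (21.79,27.235): [(0, 17.4159) (0, 0) (39.9166, 0) (30.3883, 16.8212)]  |A|=600.3432
5. ⊥bis P1·P4 via (17.39,14.25): [(16.5702, 17.0916) (0, 17.4159) (0, 0) (21.5009, 0)]  |A|=328.0359
6. ⊥bis P1·P5 via (12.97,15.74): [(18.5546, 10.2132) (11.5041, 17.1908) (0, 17.4159) (0, 0) (21.5009, 0)]  |A|=310.7105
7. ⊥bis P1·P6 via (8.35,20.53): [(18.5546, 10.2132) (11.5041, 17.1908) (0, 17.4159) (0, 0) (21.5009, 0)]  |A|=310.7105
8. ⊥bis P1·P7 via (20.865,17.365): [(18.5546, 10.2132) (11.5041, 17.1908) (0, 17.4159) (0, 0) (21.5009, 0)]  |A|=310.7105
9. ⊥bis P1·P8 via (24.705,28.26): [(18.5546, 10.2132) (11.5041, 17.1908) (0, 17.4159) (0, 0) (21.5009, 0)]  |A|=310.7105
10. canonical 5-gon: [(18.5546, 10.2132) (11.5041, 17.1908) (0, 17.4159) (0, 0) (21.5009, 0)]
11. shoelace: 310.7105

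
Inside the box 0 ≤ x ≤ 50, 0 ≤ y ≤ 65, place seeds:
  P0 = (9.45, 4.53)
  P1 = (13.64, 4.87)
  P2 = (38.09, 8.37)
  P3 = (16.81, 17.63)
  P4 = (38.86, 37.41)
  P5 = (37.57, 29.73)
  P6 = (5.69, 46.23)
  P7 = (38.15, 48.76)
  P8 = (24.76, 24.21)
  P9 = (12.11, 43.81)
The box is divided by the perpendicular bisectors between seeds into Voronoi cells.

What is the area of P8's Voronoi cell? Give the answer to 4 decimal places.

1. box [0,50]×[0,65]: [(0, 0) (50, 0) (50, 65) (0, 65)]
2. ⊥bis P8·P0 via (17.105,14.37): [(0, 27.6768) (35.5767, 0) (50, 0) (50, 65) (0, 65)]  |A|=2757.6758
3. ⊥bis P8·P1 via (19.2,14.54): [(0, 27.6768) (10.3328, 19.6384) (44.4881, 0) (50, 0) (50, 65) (0, 65)]  |A|=2670.1729
4. ⊥bis P8·P2 via (31.425,16.29): [(0, 27.6768) (10.3328, 19.6384) (25.2274, 11.0744) (50, 31.9216) (50, 65) (0, 65)]  |A|=2244.2609
5. ⊥bis P8·P3 via (20.785,20.92): [(0, 46.0326) (27.4122, 12.913) (50, 31.9216) (50, 65) (0, 65)]  |A|=1935.728
6. ⊥bis P8·P4 via (31.81,30.81): [(0, 64.7889) (0, 46.0326) (27.4122, 12.913) (39.2435, 22.8696)]  |A|=700.4226
7. ⊥bis P8·P5 via (31.165,26.97): [(27.549, 35.3616) (0, 64.7889) (0, 46.0326) (27.4122, 12.913) (34.6116, 18.9716)]  |A|=648.699
8. ⊥bis P8·P6 via (15.225,35.22): [(27.549, 35.3616) (22.1042, 41.1776) (11.5695, 32.0542) (27.4122, 12.913) (34.6116, 18.9716)]  |A|=314.9978
9. ⊥bis P8·P7 via (31.455,36.485): [(27.549, 35.3616) (22.1042, 41.1776) (11.5695, 32.0542) (27.4122, 12.913) (34.6116, 18.9716)]  |A|=314.9978
10. ⊥bis P8·P9 via (18.435,34.01): [(27.549, 35.3616) (24.905, 38.1858) (12.9049, 30.4408) (27.4122, 12.913) (34.6116, 18.9716)]  |A|=271.6108
11. canonical 5-gon: [(27.549, 35.3616) (24.905, 38.1858) (12.9049, 30.4408) (27.4122, 12.913) (34.6116, 18.9716)]
12. shoelace: 271.6108

Area of P8's cell: 271.6108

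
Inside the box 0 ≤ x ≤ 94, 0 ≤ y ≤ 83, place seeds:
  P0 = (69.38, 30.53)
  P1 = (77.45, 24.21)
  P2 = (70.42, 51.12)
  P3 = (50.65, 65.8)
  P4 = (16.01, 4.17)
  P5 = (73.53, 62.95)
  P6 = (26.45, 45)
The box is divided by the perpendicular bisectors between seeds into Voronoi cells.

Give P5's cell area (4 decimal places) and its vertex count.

1. box [0,94]×[0,83]: [(0, 0) (94, 0) (94, 83) (0, 83)]
2. ⊥bis P5·P0 via (71.455,46.74): [(0, 55.8868) (94, 43.8541) (94, 83) (0, 83)]  |A|=3114.1804
3. ⊥bis P5·P1 via (75.49,43.58): [(0, 55.8868) (87.0238, 44.7471) (94, 45.453) (94, 83) (0, 83)]  |A|=3108.6033
4. ⊥bis P5·P2 via (71.975,57.035): [(0, 75.9566) (94, 51.2448) (94, 83) (0, 83)]  |A|=1823.534
5. ⊥bis P5·P3 via (62.09,64.375): [(61.5181, 59.784) (94, 51.2448) (94, 83) (64.41, 83)]  |A|=859.2143
6. ⊥bis P5·P4 via (44.77,33.56): [(61.5181, 59.784) (94, 51.2448) (94, 83) (64.41, 83)]  |A|=859.2143
7. ⊥bis P5·P6 via (49.99,53.975): [(61.5181, 59.784) (94, 51.2448) (94, 83) (64.41, 83)]  |A|=859.2143
8. canonical 4-gon: [(61.5181, 59.784) (94, 51.2448) (94, 83) (64.41, 83)]
9. shoelace: 859.2143

Area of P5's cell: 859.2143 (4 vertices)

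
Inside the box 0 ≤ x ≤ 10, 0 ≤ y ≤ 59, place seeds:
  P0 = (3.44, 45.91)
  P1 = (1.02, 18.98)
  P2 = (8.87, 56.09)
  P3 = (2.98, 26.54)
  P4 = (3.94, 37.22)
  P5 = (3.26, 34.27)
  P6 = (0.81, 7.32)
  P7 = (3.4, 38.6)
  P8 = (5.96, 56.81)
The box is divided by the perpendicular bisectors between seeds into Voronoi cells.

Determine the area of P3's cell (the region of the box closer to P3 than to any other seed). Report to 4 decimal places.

1. box [0,10]×[0,59]: [(0, 0) (10, 0) (10, 59) (0, 59)]
2. ⊥bis P3·P0 via (3.21,36.225): [(0, 36.3012) (0, 0) (10, 0) (10, 36.0638)]  |A|=361.8249
3. ⊥bis P3·P1 via (2,22.76): [(0, 36.3012) (0, 23.2785) (10, 20.6859) (10, 36.0638)]  |A|=142.0027
4. ⊥bis P3·P2 via (5.925,41.315): [(0, 36.3012) (0, 23.2785) (10, 20.6859) (10, 36.0638)]  |A|=142.0027
5. ⊥bis P3·P4 via (3.46,31.88): [(0, 32.191) (0, 23.2785) (10, 20.6859) (10, 31.2921)]  |A|=97.5935
6. ⊥bis P3·P5 via (3.12,30.405): [(0, 30.518) (0, 23.2785) (10, 20.6859) (10, 30.1558)]  |A|=83.5468
7. ⊥bis P3·P6 via (1.895,16.93): [(0, 30.518) (0, 23.2785) (10, 20.6859) (10, 30.1558)]  |A|=83.5468
8. ⊥bis P3·P7 via (3.19,32.57): [(0, 30.518) (0, 23.2785) (10, 20.6859) (10, 30.1558)]  |A|=83.5468
9. ⊥bis P3·P8 via (4.47,41.675): [(0, 30.518) (0, 23.2785) (10, 20.6859) (10, 30.1558)]  |A|=83.5468
10. canonical 4-gon: [(0, 30.518) (0, 23.2785) (10, 20.6859) (10, 30.1558)]
11. shoelace: 83.5468

Area of P3's cell: 83.5468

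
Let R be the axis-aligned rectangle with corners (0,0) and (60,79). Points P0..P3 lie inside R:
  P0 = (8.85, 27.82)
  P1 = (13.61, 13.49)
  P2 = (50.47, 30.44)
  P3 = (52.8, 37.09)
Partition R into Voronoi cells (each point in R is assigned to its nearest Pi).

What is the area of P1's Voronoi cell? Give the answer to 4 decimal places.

Area of P1's cell: 817.4338

1. box [0,60]×[0,79]: [(0, 0) (60, 0) (60, 79) (0, 79)]
2. ⊥bis P1·P0 via (11.23,20.655): [(0, 16.9247) (0, 0) (60, 0) (60, 36.8549)]  |A|=1613.3902
3. ⊥bis P1·P2 via (32.04,21.965): [(29.8051, 26.8251) (0, 16.9247) (0, 0) (42.1406, 0)]  |A|=817.4338
4. ⊥bis P1·P3 via (33.205,25.29): [(29.8051, 26.8251) (0, 16.9247) (0, 0) (42.1406, 0)]  |A|=817.4338
5. canonical 4-gon: [(29.8051, 26.8251) (0, 16.9247) (0, 0) (42.1406, 0)]
6. shoelace: 817.4338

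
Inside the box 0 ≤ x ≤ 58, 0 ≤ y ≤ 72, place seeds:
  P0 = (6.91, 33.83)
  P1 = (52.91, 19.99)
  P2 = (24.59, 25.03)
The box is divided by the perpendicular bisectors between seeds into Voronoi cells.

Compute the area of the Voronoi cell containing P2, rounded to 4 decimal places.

Area of P2's cell: 1593.4051

1. box [0,58]×[0,72]: [(0, 0) (58, 0) (58, 72) (0, 72)]
2. ⊥bis P2·P0 via (15.75,29.43): [(1.1016, 0) (58, 0) (58, 72) (36.9387, 72)]  |A|=2806.5502
3. ⊥bis P2·P1 via (38.75,22.51): [(1.1016, 0) (34.744, 0) (47.5575, 72) (36.9387, 72)]  |A|=1593.4051
4. canonical 4-gon: [(1.1016, 0) (34.744, 0) (47.5575, 72) (36.9387, 72)]
5. shoelace: 1593.4051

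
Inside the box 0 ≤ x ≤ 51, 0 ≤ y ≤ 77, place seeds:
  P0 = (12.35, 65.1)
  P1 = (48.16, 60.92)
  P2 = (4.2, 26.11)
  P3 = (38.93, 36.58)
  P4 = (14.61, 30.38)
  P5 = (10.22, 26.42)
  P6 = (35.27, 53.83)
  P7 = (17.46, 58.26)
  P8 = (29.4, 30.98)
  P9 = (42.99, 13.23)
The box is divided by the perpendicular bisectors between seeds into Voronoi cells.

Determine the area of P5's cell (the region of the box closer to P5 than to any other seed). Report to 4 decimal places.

1. box [0,51]×[0,77]: [(0, 0) (51, 0) (51, 77) (0, 77)]
2. ⊥bis P5·P0 via (11.285,45.76): [(0, 46.3814) (0, 0) (51, 0) (51, 43.573)]  |A|=2293.8382
3. ⊥bis P5·P1 via (29.19,43.67): [(28.1332, 44.8322) (0, 46.3814) (0, 0) (51, 0) (51, 19.6853)]  |A|=2020.7203
4. ⊥bis P5·P2 via (7.21,26.265): [(28.1332, 44.8322) (6.1917, 46.0405) (8.5625, 0) (51, 0) (51, 19.6853)]  |A|=1680.02
5. ⊥bis P5·P3 via (24.575,31.5): [(19.6925, 45.297) (6.1917, 46.0405) (8.5625, 0) (35.7223, 0)]  |A|=925.0397
6. ⊥bis P5·P4 via (12.415,28.4): [(34.2305, 4.2157) (6.7783, 34.6488) (8.5625, 0) (35.7223, 0)]  |A|=505.6912
7. ⊥bis P5·P6 via (22.745,40.125): [(34.2305, 4.2157) (6.7783, 34.6488) (8.5625, 0) (35.7223, 0)]  |A|=505.6912
8. ⊥bis P5·P7 via (13.84,42.34): [(34.2305, 4.2157) (6.7783, 34.6488) (8.5625, 0) (35.7223, 0)]  |A|=505.6912
9. ⊥bis P5·P8 via (19.81,28.7): [(22.5535, 17.1607) (6.7783, 34.6488) (8.5625, 0) (26.6334, 0)]  |A|=412.7476
10. ⊥bis P5·P9 via (26.605,19.825): [(23.6597, 12.5076) (22.5535, 17.1607) (6.7783, 34.6488) (8.5625, 0) (18.6254, 0)]  |A|=362.6675
11. canonical 5-gon: [(23.6597, 12.5076) (22.5535, 17.1607) (6.7783, 34.6488) (8.5625, 0) (18.6254, 0)]
12. shoelace: 362.6675

Area of P5's cell: 362.6675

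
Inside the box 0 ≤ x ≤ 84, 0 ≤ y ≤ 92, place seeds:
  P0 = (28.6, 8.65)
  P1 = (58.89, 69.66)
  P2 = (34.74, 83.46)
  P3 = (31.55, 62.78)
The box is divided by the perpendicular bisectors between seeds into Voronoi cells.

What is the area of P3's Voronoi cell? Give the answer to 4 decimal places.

1. box [0,84]×[0,92]: [(0, 0) (84, 0) (84, 92) (0, 92)]
2. ⊥bis P3·P0 via (30.075,35.715): [(0, 37.354) (84, 32.7762) (84, 92) (0, 92)]  |A|=4782.5311
3. ⊥bis P3·P1 via (45.22,66.22): [(0, 37.354) (53.2138, 34.454) (38.7326, 92) (0, 92)]  |A|=2568.4121
4. ⊥bis P3·P2 via (33.145,73.12): [(0, 78.2328) (0, 37.354) (53.2138, 34.454) (43.9012, 71.4608)]  |A|=1868.4459
5. canonical 4-gon: [(0, 78.2328) (0, 37.354) (53.2138, 34.454) (43.9012, 71.4608)]
6. shoelace: 1868.4459

Area of P3's cell: 1868.4459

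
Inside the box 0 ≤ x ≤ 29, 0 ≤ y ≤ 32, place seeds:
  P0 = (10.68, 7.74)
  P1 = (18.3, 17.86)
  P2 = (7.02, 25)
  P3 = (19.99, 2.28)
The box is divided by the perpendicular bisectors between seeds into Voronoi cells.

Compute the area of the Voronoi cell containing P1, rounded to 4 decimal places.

1. box [0,29]×[0,32]: [(0, 0) (29, 0) (29, 32) (0, 32)]
2. ⊥bis P1·P0 via (14.49,12.8): [(0, 23.7105) (29, 1.8745) (29, 32) (0, 32)]  |A|=557.0184
3. ⊥bis P1·P2 via (12.66,21.43): [(9.5513, 16.5187) (29, 1.8745) (29, 32) (19.3506, 32)]  |A|=367.6445
4. ⊥bis P1·P3 via (19.145,10.07): [(9.5513, 16.5187) (18.2453, 9.9724) (29, 11.139) (29, 32) (19.3506, 32)]  |A|=317.8259
5. canonical 5-gon: [(9.5513, 16.5187) (18.2453, 9.9724) (29, 11.139) (29, 32) (19.3506, 32)]
6. shoelace: 317.8259

Area of P1's cell: 317.8259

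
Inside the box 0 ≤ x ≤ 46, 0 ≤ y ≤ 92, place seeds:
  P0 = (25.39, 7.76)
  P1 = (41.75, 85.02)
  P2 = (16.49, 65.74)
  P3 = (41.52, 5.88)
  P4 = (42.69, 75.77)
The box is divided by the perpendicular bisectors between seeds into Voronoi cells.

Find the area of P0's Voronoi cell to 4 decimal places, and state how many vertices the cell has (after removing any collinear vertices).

Area of P0's cell: 1265.3258 (4 vertices)

1. box [0,46]×[0,92]: [(0, 0) (46, 0) (46, 92) (0, 92)]
2. ⊥bis P0·P1 via (33.57,46.39): [(0, 53.4985) (0, 0) (46, 0) (46, 43.7579)]  |A|=2236.8983
3. ⊥bis P0·P2 via (20.94,36.75): [(0, 33.5357) (0, 0) (46, 0) (46, 40.5967)]  |A|=1705.0458
4. ⊥bis P0·P3 via (33.455,6.82): [(37.235, 39.2513) (0, 33.5357) (0, 0) (32.6601, 0)]  |A|=1265.3258
5. ⊥bis P0·P4 via (34.04,41.765): [(37.235, 39.2513) (0, 33.5357) (0, 0) (32.6601, 0)]  |A|=1265.3258
6. canonical 4-gon: [(37.235, 39.2513) (0, 33.5357) (0, 0) (32.6601, 0)]
7. shoelace: 1265.3258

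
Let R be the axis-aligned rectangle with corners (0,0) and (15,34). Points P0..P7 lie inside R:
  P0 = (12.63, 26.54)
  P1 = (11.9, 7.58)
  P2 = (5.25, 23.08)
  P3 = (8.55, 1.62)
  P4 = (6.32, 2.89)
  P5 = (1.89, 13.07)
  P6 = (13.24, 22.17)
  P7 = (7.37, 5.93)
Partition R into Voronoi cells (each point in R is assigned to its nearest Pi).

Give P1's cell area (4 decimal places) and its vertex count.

Area of P1's cell: 68.8204 (5 vertices)

1. box [0,15]×[0,34]: [(0, 0) (15, 0) (15, 34) (0, 34)]
2. ⊥bis P1·P0 via (12.265,17.06): [(0, 17.5322) (0, 0) (15, 0) (15, 16.9547)]  |A|=258.6519
3. ⊥bis P1·P2 via (8.575,15.33): [(12.5791, 17.0479) (0, 11.651) (0, 0) (15, 0) (15, 16.9547)]  |A|=221.6618
4. ⊥bis P1·P3 via (10.225,4.6): [(12.5791, 17.0479) (0, 11.651) (0, 10.3473) (15, 1.9161) (15, 16.9547)]  |A|=129.6868
5. ⊥bis P1·P4 via (9.11,5.235): [(12.5791, 17.0479) (2.7321, 12.8232) (9.1232, 5.2193) (15, 1.9161) (15, 16.9547)]  |A|=109.6065
6. ⊥bis P1·P5 via (6.895,10.325): [(12.5791, 17.0479) (9.9677, 15.9275) (6.0803, 8.8396) (9.1232, 5.2193) (15, 1.9161) (15, 16.9547)]  |A|=89.9976
7. ⊥bis P1·P6 via (12.57,14.875): [(9.5429, 15.153) (6.0803, 8.8396) (9.1232, 5.2193) (15, 1.9161) (15, 14.6518)]  |A|=80.5057
8. ⊥bis P1·P7 via (9.635,6.755): [(9.5429, 15.153) (7.7601, 11.9024) (10.4701, 4.4622) (15, 1.9161) (15, 14.6518)]  |A|=68.8204
9. canonical 5-gon: [(9.5429, 15.153) (7.7601, 11.9024) (10.4701, 4.4622) (15, 1.9161) (15, 14.6518)]
10. shoelace: 68.8204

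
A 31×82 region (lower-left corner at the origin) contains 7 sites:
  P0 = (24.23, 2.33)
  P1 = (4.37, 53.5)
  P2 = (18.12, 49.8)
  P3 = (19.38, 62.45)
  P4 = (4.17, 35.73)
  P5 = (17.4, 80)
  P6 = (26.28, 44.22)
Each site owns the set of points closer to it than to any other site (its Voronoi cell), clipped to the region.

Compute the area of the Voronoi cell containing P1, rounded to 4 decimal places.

Area of P1's cell: 252.4511

1. box [0,31]×[0,82]: [(0, 0) (31, 0) (31, 82) (0, 82)]
2. ⊥bis P1·P0 via (14.3,27.915): [(0, 22.3649) (31, 34.3966) (31, 82) (0, 82)]  |A|=1662.197
3. ⊥bis P1·P2 via (11.245,51.65): [(0, 22.3649) (3.757, 23.8231) (19.4119, 82) (0, 82)]  |A|=676.6879
4. ⊥bis P1·P3 via (11.875,57.975): [(0, 77.8905) (0, 22.3649) (3.757, 23.8231) (12.6137, 56.7362)]  |A|=405.5608
5. ⊥bis P1·P4 via (4.27,44.615): [(0, 77.8905) (0, 44.6631) (9.3366, 44.558) (12.6137, 56.7362)]  |A|=266.5836
6. ⊥bis P1·P5 via (10.885,66.75): [(4.8831, 69.7011) (0, 72.1021) (0, 44.6631) (9.3366, 44.558) (12.6137, 56.7362)]  |A|=252.4511
7. ⊥bis P1·P6 via (15.325,48.86): [(4.8831, 69.7011) (0, 72.1021) (0, 44.6631) (9.3366, 44.558) (12.6137, 56.7362)]  |A|=252.4511
8. canonical 5-gon: [(4.8831, 69.7011) (0, 72.1021) (0, 44.6631) (9.3366, 44.558) (12.6137, 56.7362)]
9. shoelace: 252.4511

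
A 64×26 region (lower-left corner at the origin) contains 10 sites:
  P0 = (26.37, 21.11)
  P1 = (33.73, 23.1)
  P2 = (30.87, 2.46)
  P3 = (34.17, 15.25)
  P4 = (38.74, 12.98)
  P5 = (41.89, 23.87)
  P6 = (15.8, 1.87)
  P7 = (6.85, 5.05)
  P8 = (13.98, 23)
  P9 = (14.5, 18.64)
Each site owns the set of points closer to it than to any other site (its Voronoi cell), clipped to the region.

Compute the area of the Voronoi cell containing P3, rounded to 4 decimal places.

1. box [0,64]×[0,26]: [(0, 0) (64, 0) (64, 26) (0, 26)]
2. ⊥bis P3·P0 via (30.27,18.18): [(16.6117, 0) (64, 0) (64, 26) (36.145, 26)]  |A|=978.1627
3. ⊥bis P3·P1 via (33.95,19.175): [(30.8886, 19.0034) (16.6117, 0) (64, 0) (64, 20.8593)]  |A|=795.6104
4. ⊥bis P3·P2 via (32.52,8.855): [(30.8886, 19.0034) (24.7671, 10.8554) (64, 0.7327) (64, 20.8593)]  |A|=524.0287
5. ⊥bis P3·P4 via (36.455,14.115): [(39.1121, 19.4643) (30.8886, 19.0034) (24.7671, 10.8554) (33.6921, 8.5526)]  |A|=87.0258
6. ⊥bis P3·P5 via (38.03,19.56): [(38.8118, 18.8598) (38.1943, 19.4129) (30.8886, 19.0034) (24.7671, 10.8554) (33.6921, 8.5526)]  |A|=86.7561
7. ⊥bis P3·P6 via (24.985,8.56): [(38.8118, 18.8598) (38.1943, 19.4129) (30.8886, 19.0034) (24.7671, 10.8554) (33.6921, 8.5526)]  |A|=86.7561
8. ⊥bis P3·P7 via (20.51,10.15): [(38.8118, 18.8598) (38.1943, 19.4129) (30.8886, 19.0034) (24.7671, 10.8554) (33.6921, 8.5526)]  |A|=86.7561
9. ⊥bis P3·P8 via (24.075,19.125): [(38.8118, 18.8598) (38.1943, 19.4129) (30.8886, 19.0034) (24.7671, 10.8554) (33.6921, 8.5526)]  |A|=86.7561
10. ⊥bis P3·P9 via (24.335,16.945): [(38.8118, 18.8598) (38.1943, 19.4129) (30.8886, 19.0034) (24.7671, 10.8554) (33.6921, 8.5526)]  |A|=86.7561
11. canonical 5-gon: [(38.8118, 18.8598) (38.1943, 19.4129) (30.8886, 19.0034) (24.7671, 10.8554) (33.6921, 8.5526)]
12. shoelace: 86.7561

Area of P3's cell: 86.7561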